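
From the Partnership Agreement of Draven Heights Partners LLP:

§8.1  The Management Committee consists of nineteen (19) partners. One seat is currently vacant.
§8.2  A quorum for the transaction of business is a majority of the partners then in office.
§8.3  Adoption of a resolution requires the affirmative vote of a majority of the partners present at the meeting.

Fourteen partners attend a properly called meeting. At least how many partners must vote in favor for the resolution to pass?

8

The resolution requires a majority of the partners present (14).
A majority of 14 is 8.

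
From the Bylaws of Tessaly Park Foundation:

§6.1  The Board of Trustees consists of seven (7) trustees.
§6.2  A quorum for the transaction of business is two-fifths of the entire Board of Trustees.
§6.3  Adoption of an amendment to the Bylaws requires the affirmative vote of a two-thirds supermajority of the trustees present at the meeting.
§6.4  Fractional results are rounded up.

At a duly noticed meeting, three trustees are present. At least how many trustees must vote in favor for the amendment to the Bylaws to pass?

The amendment to the Bylaws requires two-thirds of the trustees present (3).
2/3 of 3 = 2.

2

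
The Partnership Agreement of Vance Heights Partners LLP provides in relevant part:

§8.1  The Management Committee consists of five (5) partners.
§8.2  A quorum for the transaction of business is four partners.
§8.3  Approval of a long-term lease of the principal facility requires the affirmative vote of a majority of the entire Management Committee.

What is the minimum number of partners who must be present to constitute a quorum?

4

The quorum is fixed at 4.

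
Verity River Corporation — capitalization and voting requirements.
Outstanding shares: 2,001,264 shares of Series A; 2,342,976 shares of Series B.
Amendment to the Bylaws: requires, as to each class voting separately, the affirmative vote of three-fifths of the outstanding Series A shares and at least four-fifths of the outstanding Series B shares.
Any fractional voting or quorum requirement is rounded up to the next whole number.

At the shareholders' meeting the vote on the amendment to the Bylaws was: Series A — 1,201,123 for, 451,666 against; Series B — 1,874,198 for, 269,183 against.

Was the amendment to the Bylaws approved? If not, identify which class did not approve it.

Not approved — the Series B shares did not give the required vote.

Series A: 3/5 of 2001264 = 1200758.40, rounded up to 1200759; 1,200,759 required, 1,201,123 in favor — approved.
Series B: 4/5 of 2342976 = 1874380.80, rounded up to 1874381; 1,874,381 required, 1,874,198 in favor — not approved.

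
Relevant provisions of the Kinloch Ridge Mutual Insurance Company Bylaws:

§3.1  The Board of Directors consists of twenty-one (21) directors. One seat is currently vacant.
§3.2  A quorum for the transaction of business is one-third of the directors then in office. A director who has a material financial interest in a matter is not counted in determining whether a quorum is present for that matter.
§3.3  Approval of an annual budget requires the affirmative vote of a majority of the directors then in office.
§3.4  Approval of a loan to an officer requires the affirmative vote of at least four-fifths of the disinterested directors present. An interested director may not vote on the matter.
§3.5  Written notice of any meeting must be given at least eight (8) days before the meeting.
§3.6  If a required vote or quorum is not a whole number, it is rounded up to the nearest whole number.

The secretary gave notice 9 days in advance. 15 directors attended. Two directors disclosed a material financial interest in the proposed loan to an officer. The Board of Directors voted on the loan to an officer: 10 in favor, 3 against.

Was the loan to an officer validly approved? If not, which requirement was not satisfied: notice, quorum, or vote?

Invalid — vote requirement not satisfied.

Notice: 9 days given; 8 required (9 ≥ 8). Satisfied.
Quorum: 15 present, but the 2 interested directors do not count, leaving 13. Quorum is 7. Satisfied.
Vote: the loan to an officer requires four-fifths of the disinterested directors present (15 − 2 = 13). 4/5 of 13 = 10.40, rounded up to 11, so 11 affirmative votes are needed; 10 voted in favor. Not satisfied.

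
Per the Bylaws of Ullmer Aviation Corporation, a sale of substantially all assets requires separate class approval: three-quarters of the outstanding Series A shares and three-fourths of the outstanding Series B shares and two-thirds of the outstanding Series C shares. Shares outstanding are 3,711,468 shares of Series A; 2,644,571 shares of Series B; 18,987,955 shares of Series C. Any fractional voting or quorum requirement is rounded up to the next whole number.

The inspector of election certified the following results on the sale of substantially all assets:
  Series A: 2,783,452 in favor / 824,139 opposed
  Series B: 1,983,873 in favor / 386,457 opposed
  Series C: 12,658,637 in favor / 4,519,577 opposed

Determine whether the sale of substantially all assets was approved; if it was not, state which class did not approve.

Series A: 3/4 of 3711468 = 2783601; 2,783,601 required, 2,783,452 in favor — not approved.
Series B: 3/4 of 2644571 = 1983428.25, rounded up to 1983429; 1,983,429 required, 1,983,873 in favor — approved.
Series C: 2/3 of 18987955 = 12658636.67, rounded up to 12658637; 12,658,637 required, 12,658,637 in favor — approved.

Not approved — the Series A shares did not give the required vote.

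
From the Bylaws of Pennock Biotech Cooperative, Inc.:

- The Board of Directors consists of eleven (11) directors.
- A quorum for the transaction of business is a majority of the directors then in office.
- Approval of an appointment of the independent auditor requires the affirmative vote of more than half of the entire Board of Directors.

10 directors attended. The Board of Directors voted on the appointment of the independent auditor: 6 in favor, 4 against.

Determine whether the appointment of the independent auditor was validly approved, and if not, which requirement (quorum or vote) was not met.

Quorum: 10 present; quorum is 6. Satisfied.
Vote: the appointment of the independent auditor requires a majority of the entire Board of Directors (11). A majority of 11 is 6, so 6 affirmative votes are needed; 6 voted in favor. Satisfied.

Valid — all requirements satisfied.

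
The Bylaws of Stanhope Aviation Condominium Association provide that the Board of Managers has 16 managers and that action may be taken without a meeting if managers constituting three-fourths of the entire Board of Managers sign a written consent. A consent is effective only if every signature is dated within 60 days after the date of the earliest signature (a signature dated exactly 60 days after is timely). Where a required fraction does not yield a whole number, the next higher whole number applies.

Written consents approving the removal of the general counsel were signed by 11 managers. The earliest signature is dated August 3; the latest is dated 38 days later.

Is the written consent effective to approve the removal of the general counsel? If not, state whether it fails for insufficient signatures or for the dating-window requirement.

Not effective — insufficient signatures.

Signatures required: three-fourths of 16 — 3/4 of 16 = 12, so 12 needed; 11 signed. Insufficient.
Dating window: the latest signature is 38 days after the earliest; the limit is 60 days. Within the window.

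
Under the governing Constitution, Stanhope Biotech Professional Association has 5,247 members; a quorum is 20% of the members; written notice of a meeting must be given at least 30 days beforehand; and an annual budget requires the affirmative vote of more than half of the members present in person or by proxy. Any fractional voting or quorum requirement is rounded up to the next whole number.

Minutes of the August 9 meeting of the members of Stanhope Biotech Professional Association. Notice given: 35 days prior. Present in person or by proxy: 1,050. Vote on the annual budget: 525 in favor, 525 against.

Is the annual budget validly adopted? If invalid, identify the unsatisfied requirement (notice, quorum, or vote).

Notice: 35 days given; 30 required. Satisfied.
Quorum: 20% of 5,247 = 1,049.40, rounded up to 1,050; 1,050 present. Satisfied.
Vote: requires a majority of those present (1,050); a majority of 1050 is 526, so 526 needed; 525 in favor. Not satisfied.

Invalid — vote requirement not satisfied.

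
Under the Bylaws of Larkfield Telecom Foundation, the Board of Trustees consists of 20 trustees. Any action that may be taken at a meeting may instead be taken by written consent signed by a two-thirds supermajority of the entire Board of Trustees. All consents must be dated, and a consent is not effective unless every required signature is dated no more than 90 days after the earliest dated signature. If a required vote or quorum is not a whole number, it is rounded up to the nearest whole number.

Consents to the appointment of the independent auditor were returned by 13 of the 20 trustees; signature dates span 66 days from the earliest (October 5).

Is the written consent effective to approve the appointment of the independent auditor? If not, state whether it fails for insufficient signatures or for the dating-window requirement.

Not effective — insufficient signatures.

Signatures required: a two-thirds supermajority of 20 — 2/3 of 20 = 13.33, rounded up to 14, so 14 needed; 13 signed. Insufficient.
Dating window: the latest signature is 66 days after the earliest; the limit is 90 days. Within the window.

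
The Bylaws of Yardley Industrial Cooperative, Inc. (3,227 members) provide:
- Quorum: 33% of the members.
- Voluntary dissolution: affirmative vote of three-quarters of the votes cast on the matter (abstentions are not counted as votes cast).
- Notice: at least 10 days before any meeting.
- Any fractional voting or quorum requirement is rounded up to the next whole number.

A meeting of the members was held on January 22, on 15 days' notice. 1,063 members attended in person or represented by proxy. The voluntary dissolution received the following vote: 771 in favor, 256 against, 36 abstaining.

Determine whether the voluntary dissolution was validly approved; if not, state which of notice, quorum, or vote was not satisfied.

Notice: 15 days given; 10 required. Satisfied.
Quorum: 33% of 3,227 = 1,064.91, rounded up to 1,065; 1,063 present. Not satisfied.
Vote: requires three-fourths of the votes cast (1,063 − 36 abstaining = 1,027); 3/4 of 1027 = 770.25, rounded up to 771, so 771 needed; 771 in favor. Satisfied.

Invalid — quorum requirement not satisfied.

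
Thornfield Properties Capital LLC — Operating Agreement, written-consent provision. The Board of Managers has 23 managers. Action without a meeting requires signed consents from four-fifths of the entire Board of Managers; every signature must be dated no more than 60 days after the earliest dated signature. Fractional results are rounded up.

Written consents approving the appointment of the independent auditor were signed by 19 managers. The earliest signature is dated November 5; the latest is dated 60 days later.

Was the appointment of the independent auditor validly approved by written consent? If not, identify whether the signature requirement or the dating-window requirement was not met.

Signatures required: four-fifths of 23 — 4/5 of 23 = 18.40, rounded up to 19, so 19 needed; 19 signed. Sufficient.
Dating window: the latest signature is 60 days after the earliest; the limit is 60 days. Within the window.

Effective — both the signature and dating-window requirements are satisfied.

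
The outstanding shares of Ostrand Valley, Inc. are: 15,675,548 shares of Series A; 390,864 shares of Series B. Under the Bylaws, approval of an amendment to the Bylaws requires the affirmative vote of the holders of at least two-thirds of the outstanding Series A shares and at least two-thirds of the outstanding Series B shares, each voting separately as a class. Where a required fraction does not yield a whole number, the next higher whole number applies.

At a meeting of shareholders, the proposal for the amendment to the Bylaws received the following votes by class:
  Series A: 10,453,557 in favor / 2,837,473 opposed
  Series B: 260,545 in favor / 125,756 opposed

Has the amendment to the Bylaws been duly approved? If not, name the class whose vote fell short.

Not approved — the Series B shares did not give the required vote.

Series A: 2/3 of 15675548 = 10450365.33, rounded up to 10450366; 10,450,366 required, 10,453,557 in favor — approved.
Series B: 2/3 of 390864 = 260576; 260,576 required, 260,545 in favor — not approved.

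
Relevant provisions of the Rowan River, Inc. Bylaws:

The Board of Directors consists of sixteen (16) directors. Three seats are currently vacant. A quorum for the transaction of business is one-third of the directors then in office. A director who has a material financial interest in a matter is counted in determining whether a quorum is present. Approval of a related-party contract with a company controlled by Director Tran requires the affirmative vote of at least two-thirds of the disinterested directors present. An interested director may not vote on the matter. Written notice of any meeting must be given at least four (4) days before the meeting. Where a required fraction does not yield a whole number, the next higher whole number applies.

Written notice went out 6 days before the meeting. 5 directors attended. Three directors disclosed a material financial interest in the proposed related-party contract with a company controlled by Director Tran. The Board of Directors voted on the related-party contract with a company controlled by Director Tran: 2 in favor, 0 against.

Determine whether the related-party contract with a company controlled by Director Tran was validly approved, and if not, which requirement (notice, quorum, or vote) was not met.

Notice: 6 days given; 4 required (6 ≥ 4). Satisfied.
Quorum: 5 present (interested directors count toward quorum); quorum is 5. Satisfied.
Vote: the related-party contract with a company controlled by Director Tran requires two-thirds of the disinterested directors present (5 − 3 = 2). 2/3 of 2 = 1.33, rounded up to 2, so 2 affirmative votes are needed; 2 voted in favor. Satisfied.

Valid — all requirements satisfied.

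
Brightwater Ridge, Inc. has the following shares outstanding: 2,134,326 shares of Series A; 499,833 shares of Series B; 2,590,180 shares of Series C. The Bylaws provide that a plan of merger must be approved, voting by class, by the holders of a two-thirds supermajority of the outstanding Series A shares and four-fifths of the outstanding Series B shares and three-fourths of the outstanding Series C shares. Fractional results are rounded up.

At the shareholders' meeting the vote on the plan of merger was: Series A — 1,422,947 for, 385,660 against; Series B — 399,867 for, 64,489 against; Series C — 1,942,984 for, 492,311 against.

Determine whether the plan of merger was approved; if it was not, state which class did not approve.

Series A: 2/3 of 2134326 = 1422884; 1,422,884 required, 1,422,947 in favor — approved.
Series B: 4/5 of 499833 = 399866.40, rounded up to 399867; 399,867 required, 399,867 in favor — approved.
Series C: 3/4 of 2590180 = 1942635; 1,942,635 required, 1,942,984 in favor — approved.

Approved — every class gave the required vote.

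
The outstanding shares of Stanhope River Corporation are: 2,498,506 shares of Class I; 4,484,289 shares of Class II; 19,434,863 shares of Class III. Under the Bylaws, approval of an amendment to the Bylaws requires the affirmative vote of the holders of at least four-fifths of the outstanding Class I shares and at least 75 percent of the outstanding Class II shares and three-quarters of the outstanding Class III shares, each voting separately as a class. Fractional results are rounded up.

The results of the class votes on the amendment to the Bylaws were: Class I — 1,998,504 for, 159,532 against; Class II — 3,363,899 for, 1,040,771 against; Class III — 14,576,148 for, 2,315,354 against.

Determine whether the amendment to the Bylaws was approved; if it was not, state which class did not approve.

Class I: 4/5 of 2498506 = 1998804.80, rounded up to 1998805; 1,998,805 required, 1,998,504 in favor — not approved.
Class II: 3/4 of 4484289 = 3363216.75, rounded up to 3363217; 3,363,217 required, 3,363,899 in favor — approved.
Class III: 3/4 of 19434863 = 14576147.25, rounded up to 14576148; 14,576,148 required, 14,576,148 in favor — approved.

Not approved — the Class I shares did not give the required vote.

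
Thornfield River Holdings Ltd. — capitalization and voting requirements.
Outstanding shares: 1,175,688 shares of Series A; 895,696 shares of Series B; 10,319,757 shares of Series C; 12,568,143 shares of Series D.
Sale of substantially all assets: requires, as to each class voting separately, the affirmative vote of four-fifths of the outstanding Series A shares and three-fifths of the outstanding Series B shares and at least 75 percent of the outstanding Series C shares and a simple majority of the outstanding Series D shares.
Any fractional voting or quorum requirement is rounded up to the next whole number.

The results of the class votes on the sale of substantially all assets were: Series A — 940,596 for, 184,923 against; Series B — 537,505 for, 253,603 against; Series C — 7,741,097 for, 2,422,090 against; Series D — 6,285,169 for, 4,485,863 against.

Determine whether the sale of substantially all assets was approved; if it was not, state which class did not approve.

Series A: 4/5 of 1175688 = 940550.40, rounded up to 940551; 940,551 required, 940,596 in favor — approved.
Series B: 3/5 of 895696 = 537417.60, rounded up to 537418; 537,418 required, 537,505 in favor — approved.
Series C: 3/4 of 10319757 = 7739817.75, rounded up to 7739818; 7,739,818 required, 7,741,097 in favor — approved.
Series D: a majority of 12568143 is 6284072; 6,284,072 required, 6,285,169 in favor — approved.

Approved — every class gave the required vote.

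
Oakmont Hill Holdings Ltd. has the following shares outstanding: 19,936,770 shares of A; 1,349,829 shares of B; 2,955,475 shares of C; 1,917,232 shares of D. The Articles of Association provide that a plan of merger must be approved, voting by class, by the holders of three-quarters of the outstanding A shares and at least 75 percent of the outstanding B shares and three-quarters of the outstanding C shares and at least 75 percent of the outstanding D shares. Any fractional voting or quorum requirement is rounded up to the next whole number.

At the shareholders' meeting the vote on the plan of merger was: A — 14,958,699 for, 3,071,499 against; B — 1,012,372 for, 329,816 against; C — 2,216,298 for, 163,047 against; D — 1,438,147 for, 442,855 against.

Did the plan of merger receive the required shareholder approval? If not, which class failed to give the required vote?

A: 3/4 of 19936770 = 14952577.50, rounded up to 14952578; 14,952,578 required, 14,958,699 in favor — approved.
B: 3/4 of 1349829 = 1012371.75, rounded up to 1012372; 1,012,372 required, 1,012,372 in favor — approved.
C: 3/4 of 2955475 = 2216606.25, rounded up to 2216607; 2,216,607 required, 2,216,298 in favor — not approved.
D: 3/4 of 1917232 = 1437924; 1,437,924 required, 1,438,147 in favor — approved.

Not approved — the C shares did not give the required vote.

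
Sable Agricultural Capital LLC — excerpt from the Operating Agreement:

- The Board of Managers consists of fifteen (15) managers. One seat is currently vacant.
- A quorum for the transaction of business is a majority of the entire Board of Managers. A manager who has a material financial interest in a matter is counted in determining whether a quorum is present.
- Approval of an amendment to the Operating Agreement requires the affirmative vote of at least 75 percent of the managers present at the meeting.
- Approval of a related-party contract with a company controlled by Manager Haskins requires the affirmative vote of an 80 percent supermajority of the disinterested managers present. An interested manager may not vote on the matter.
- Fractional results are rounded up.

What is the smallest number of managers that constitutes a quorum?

8

A majority of 15 is 8.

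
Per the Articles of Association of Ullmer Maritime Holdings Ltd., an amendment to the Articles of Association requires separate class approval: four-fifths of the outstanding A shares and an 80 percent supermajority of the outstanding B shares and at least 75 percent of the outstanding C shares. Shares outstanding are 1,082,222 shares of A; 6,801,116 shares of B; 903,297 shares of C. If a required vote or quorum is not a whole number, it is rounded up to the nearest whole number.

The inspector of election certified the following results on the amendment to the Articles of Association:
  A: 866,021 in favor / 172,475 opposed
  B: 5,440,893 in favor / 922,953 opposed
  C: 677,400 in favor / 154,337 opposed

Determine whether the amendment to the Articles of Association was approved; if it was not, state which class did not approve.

Not approved — the C shares did not give the required vote.

A: 4/5 of 1082222 = 865777.60, rounded up to 865778; 865,778 required, 866,021 in favor — approved.
B: 4/5 of 6801116 = 5440892.80, rounded up to 5440893; 5,440,893 required, 5,440,893 in favor — approved.
C: 3/4 of 903297 = 677472.75, rounded up to 677473; 677,473 required, 677,400 in favor — not approved.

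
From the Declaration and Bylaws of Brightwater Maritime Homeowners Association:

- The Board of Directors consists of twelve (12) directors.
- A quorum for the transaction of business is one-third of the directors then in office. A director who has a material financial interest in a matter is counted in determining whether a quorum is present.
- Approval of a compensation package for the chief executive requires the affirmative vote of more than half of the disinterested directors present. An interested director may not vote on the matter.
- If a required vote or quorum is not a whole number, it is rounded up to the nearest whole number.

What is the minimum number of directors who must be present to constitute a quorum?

1/3 of 12 = 4.

4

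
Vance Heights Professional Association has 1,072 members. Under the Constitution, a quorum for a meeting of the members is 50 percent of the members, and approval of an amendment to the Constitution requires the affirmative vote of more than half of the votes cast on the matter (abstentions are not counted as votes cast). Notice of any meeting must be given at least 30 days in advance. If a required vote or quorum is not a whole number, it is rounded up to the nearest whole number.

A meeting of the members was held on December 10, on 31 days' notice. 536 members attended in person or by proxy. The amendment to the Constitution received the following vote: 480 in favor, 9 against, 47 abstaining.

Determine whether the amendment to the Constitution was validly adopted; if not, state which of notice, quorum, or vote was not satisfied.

Valid — all requirements satisfied.

Notice: 31 days given; 30 required. Satisfied.
Quorum: 50% of 1,072 = 536; 536 present. Satisfied.
Vote: requires a majority of the votes cast (536 − 47 abstaining = 489); a majority of 489 is 245, so 245 needed; 480 in favor. Satisfied.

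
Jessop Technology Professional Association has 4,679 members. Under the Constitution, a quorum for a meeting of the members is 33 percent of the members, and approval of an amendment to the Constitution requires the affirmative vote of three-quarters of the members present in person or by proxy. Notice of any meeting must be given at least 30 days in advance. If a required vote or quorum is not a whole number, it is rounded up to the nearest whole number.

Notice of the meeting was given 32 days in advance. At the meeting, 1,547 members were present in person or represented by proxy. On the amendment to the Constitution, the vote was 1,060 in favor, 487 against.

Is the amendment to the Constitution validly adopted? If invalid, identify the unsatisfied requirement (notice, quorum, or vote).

Notice: 32 days given; 30 required. Satisfied.
Quorum: 33% of 4,679 = 1,544.07, rounded up to 1,545; 1,547 present. Satisfied.
Vote: requires three-fourths of those present (1,547); 3/4 of 1547 = 1160.25, rounded up to 1161, so 1,161 needed; 1,060 in favor. Not satisfied.

Invalid — vote requirement not satisfied.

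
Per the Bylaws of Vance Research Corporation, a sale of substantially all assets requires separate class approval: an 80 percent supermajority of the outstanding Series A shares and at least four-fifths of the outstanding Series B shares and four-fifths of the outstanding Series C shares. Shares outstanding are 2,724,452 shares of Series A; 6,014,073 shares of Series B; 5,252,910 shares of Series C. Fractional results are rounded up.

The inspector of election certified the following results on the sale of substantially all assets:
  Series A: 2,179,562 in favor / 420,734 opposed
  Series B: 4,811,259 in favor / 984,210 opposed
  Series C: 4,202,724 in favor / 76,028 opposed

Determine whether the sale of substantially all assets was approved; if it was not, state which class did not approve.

Approved — every class gave the required vote.

Series A: 4/5 of 2724452 = 2179561.60, rounded up to 2179562; 2,179,562 required, 2,179,562 in favor — approved.
Series B: 4/5 of 6014073 = 4811258.40, rounded up to 4811259; 4,811,259 required, 4,811,259 in favor — approved.
Series C: 4/5 of 5252910 = 4202328; 4,202,328 required, 4,202,724 in favor — approved.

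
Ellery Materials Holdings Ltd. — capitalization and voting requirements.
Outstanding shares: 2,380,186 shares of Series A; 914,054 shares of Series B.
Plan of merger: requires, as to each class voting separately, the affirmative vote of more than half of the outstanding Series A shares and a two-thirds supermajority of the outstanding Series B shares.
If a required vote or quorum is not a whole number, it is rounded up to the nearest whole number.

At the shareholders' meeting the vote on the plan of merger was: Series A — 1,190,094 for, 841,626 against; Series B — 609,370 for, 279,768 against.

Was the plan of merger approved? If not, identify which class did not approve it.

Approved — every class gave the required vote.

Series A: a majority of 2380186 is 1190094; 1,190,094 required, 1,190,094 in favor — approved.
Series B: 2/3 of 914054 = 609369.33, rounded up to 609370; 609,370 required, 609,370 in favor — approved.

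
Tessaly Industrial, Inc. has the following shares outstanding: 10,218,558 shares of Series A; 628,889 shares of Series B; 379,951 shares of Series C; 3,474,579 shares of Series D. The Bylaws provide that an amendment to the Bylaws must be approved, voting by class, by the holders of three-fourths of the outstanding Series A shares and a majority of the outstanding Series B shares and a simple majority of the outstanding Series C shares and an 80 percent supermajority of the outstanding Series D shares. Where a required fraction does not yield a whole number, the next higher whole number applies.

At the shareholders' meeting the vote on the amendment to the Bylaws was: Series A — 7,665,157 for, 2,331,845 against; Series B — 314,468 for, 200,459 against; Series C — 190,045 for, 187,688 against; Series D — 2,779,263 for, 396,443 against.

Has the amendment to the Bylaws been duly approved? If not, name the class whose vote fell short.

Not approved — the Series D shares did not give the required vote.

Series A: 3/4 of 10218558 = 7663918.50, rounded up to 7663919; 7,663,919 required, 7,665,157 in favor — approved.
Series B: a majority of 628889 is 314445; 314,445 required, 314,468 in favor — approved.
Series C: a majority of 379951 is 189976; 189,976 required, 190,045 in favor — approved.
Series D: 4/5 of 3474579 = 2779663.20, rounded up to 2779664; 2,779,664 required, 2,779,263 in favor — not approved.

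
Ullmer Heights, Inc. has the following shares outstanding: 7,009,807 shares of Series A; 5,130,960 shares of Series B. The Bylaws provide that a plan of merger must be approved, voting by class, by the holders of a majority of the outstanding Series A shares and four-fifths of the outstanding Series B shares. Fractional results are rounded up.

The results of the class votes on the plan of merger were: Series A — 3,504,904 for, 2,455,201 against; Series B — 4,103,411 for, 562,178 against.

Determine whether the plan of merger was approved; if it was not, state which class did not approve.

Series A: a majority of 7009807 is 3504904; 3,504,904 required, 3,504,904 in favor — approved.
Series B: 4/5 of 5130960 = 4104768; 4,104,768 required, 4,103,411 in favor — not approved.

Not approved — the Series B shares did not give the required vote.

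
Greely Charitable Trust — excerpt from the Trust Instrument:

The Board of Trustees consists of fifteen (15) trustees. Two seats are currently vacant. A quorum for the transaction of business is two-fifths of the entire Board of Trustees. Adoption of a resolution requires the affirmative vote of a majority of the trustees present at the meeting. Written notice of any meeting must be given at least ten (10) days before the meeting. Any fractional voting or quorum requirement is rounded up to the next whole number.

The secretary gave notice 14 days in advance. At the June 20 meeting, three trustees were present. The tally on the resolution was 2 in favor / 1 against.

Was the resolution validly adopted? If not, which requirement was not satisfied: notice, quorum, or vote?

Notice: 14 days given; 10 required (14 ≥ 10). Satisfied.
Quorum: 3 present; quorum is 6. Not satisfied.
Vote: the resolution requires a majority of the trustees present (3). A majority of 3 is 2, so 2 affirmative votes are needed; 2 voted in favor. Satisfied. (Moot — without a quorum no business can be validly transacted.)

Invalid — quorum requirement not satisfied.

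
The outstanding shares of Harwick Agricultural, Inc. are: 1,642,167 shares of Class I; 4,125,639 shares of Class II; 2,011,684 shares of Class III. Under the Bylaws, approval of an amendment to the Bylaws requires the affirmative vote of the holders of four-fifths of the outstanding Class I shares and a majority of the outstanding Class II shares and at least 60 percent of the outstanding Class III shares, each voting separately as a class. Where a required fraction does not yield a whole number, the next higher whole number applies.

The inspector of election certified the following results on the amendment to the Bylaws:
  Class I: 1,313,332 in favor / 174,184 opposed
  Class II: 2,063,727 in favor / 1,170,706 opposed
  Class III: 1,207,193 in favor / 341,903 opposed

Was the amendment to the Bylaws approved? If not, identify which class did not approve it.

Not approved — the Class I shares did not give the required vote.

Class I: 4/5 of 1642167 = 1313733.60, rounded up to 1313734; 1,313,734 required, 1,313,332 in favor — not approved.
Class II: a majority of 4125639 is 2062820; 2,062,820 required, 2,063,727 in favor — approved.
Class III: 3/5 of 2011684 = 1207010.40, rounded up to 1207011; 1,207,011 required, 1,207,193 in favor — approved.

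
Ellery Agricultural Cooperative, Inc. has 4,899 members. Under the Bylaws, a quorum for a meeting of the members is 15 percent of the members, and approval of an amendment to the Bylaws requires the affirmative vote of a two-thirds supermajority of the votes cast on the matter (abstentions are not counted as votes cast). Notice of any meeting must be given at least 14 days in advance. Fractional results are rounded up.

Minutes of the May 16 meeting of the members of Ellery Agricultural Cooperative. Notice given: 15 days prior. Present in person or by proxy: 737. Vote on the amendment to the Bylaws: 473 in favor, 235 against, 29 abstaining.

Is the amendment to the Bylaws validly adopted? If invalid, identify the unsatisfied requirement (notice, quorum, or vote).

Valid — all requirements satisfied.

Notice: 15 days given; 14 required. Satisfied.
Quorum: 15% of 4,899 = 734.85, rounded up to 735; 737 present. Satisfied.
Vote: requires two-thirds of the votes cast (737 − 29 abstaining = 708); 2/3 of 708 = 472, so 472 needed; 473 in favor. Satisfied.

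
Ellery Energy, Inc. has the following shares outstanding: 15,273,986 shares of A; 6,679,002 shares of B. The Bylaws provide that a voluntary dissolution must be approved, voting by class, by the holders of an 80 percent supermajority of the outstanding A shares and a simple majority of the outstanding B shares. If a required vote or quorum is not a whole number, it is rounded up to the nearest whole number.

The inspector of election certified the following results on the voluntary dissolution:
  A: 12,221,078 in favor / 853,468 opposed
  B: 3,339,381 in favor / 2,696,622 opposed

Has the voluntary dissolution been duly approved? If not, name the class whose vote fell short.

A: 4/5 of 15273986 = 12219188.80, rounded up to 12219189; 12,219,189 required, 12,221,078 in favor — approved.
B: a majority of 6679002 is 3339502; 3,339,502 required, 3,339,381 in favor — not approved.

Not approved — the B shares did not give the required vote.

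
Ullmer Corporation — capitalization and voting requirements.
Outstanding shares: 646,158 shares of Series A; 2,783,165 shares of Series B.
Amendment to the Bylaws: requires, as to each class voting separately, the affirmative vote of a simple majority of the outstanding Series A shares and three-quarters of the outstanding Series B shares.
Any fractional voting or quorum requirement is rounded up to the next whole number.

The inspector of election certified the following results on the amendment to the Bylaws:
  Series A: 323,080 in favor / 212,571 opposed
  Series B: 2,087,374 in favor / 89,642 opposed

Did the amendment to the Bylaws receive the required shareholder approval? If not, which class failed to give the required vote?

Series A: a majority of 646158 is 323080; 323,080 required, 323,080 in favor — approved.
Series B: 3/4 of 2783165 = 2087373.75, rounded up to 2087374; 2,087,374 required, 2,087,374 in favor — approved.

Approved — every class gave the required vote.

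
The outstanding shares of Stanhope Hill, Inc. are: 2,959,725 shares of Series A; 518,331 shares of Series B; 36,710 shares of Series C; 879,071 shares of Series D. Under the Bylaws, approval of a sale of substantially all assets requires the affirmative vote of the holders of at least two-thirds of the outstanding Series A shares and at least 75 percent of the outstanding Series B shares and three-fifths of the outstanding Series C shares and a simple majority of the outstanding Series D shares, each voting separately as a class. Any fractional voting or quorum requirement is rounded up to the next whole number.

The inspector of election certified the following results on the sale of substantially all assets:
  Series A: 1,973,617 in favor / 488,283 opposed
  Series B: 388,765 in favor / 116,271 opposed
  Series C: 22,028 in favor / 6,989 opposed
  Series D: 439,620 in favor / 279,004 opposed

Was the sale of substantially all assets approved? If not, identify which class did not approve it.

Approved — every class gave the required vote.

Series A: 2/3 of 2959725 = 1973150; 1,973,150 required, 1,973,617 in favor — approved.
Series B: 3/4 of 518331 = 388748.25, rounded up to 388749; 388,749 required, 388,765 in favor — approved.
Series C: 3/5 of 36710 = 22026; 22,026 required, 22,028 in favor — approved.
Series D: a majority of 879071 is 439536; 439,536 required, 439,620 in favor — approved.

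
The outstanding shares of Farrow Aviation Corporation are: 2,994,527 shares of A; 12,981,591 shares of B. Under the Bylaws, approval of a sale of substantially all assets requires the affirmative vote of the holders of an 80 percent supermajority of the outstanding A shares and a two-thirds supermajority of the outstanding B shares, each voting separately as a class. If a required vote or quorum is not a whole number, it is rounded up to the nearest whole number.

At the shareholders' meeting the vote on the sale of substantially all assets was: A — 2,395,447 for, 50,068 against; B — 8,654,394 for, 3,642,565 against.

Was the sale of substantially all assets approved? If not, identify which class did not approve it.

Not approved — the A shares did not give the required vote.

A: 4/5 of 2994527 = 2395621.60, rounded up to 2395622; 2,395,622 required, 2,395,447 in favor — not approved.
B: 2/3 of 12981591 = 8654394; 8,654,394 required, 8,654,394 in favor — approved.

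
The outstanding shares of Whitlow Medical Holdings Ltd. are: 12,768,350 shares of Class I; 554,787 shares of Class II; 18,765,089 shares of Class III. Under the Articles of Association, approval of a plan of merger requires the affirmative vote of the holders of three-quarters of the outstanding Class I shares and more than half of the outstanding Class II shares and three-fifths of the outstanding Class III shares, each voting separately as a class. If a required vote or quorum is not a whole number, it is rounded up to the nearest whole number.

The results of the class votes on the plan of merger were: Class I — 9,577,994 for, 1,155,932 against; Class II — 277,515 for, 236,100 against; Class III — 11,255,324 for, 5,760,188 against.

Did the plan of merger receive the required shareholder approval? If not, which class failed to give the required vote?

Class I: 3/4 of 12768350 = 9576262.50, rounded up to 9576263; 9,576,263 required, 9,577,994 in favor — approved.
Class II: a majority of 554787 is 277394; 277,394 required, 277,515 in favor — approved.
Class III: 3/5 of 18765089 = 11259053.40, rounded up to 11259054; 11,259,054 required, 11,255,324 in favor — not approved.

Not approved — the Class III shares did not give the required vote.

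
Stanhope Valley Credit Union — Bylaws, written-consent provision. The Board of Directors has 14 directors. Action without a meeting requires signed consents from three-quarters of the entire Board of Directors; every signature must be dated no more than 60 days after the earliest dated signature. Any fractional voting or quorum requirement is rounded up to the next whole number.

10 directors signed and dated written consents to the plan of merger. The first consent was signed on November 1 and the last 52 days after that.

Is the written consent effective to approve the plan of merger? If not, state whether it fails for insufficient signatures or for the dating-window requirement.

Not effective — insufficient signatures.

Signatures required: three-quarters of 14 — 3/4 of 14 = 10.50, rounded up to 11, so 11 needed; 10 signed. Insufficient.
Dating window: the latest signature is 52 days after the earliest; the limit is 60 days. Within the window.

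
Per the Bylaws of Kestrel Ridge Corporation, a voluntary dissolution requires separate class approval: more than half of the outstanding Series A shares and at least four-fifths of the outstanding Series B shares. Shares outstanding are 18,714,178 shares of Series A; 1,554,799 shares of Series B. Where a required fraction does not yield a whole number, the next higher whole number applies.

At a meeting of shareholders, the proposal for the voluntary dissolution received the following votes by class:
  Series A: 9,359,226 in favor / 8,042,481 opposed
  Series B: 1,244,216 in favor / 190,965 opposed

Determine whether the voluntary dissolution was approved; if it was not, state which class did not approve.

Approved — every class gave the required vote.

Series A: a majority of 18714178 is 9357090; 9,357,090 required, 9,359,226 in favor — approved.
Series B: 4/5 of 1554799 = 1243839.20, rounded up to 1243840; 1,243,840 required, 1,244,216 in favor — approved.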